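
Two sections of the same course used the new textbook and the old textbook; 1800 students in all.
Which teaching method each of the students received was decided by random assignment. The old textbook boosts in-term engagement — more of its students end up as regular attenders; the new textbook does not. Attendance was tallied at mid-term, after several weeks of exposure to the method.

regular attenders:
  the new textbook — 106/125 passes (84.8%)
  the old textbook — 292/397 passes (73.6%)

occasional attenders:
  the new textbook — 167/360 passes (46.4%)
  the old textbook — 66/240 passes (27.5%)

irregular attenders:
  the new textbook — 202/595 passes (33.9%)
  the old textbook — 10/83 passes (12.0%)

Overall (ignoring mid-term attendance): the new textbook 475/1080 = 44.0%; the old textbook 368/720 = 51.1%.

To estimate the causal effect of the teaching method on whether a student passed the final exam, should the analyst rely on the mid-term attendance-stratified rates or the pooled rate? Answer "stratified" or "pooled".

Mid-term attendance is downstream of the teaching method. One should not condition on a consequence of treatment, so the overall rates are the right comparison.
Pooled: the new textbook 44.0% vs the old textbook 51.1%; the old textbook is higher overall.

pooled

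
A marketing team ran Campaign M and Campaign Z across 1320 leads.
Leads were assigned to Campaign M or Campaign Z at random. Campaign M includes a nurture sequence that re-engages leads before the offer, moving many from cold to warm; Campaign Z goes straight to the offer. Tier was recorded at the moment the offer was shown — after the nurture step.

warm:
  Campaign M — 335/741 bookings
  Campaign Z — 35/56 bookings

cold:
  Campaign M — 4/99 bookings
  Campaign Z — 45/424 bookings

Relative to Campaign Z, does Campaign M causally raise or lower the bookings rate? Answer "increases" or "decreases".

increases

The engagement tier-specific comparison favours Campaign Z throughout, but the pooled figures favour Campaign M. The question is whether to condition on engagement tier.
Engagement tier is recorded after the campaign and is itself shifted by it — it sits on the causal path from campaign to outcome. Conditioning on a mediator would strip out part of the effect we want; the pooled comparison gives the total causal effect.
Pooled: Campaign M 40.4% vs Campaign Z 16.7%; Campaign M is higher overall.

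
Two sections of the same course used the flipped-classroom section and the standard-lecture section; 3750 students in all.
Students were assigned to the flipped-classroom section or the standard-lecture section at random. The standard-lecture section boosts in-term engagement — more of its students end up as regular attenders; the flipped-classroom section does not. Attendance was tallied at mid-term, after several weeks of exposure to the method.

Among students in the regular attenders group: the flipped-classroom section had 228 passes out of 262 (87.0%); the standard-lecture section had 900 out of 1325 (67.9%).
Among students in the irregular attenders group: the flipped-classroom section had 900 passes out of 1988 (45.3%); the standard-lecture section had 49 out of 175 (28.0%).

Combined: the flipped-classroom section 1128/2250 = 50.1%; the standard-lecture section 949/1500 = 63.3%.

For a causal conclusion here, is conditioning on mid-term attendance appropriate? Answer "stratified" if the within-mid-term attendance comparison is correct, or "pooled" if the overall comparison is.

pooled

Within every mid-term attendance level the flipped-classroom section has the higher rate, yet pooled the standard-lecture section does — Simpson's reversal.
Mid-term attendance lies on the pathway teaching method → mid-term attendance → outcome, so adjusting for it blocks the indirect effect. For the total causal effect of teaching method, use the unadjusted pooled rates.
Pooled: the flipped-classroom section 50.1% vs the standard-lecture section 63.3%; the standard-lecture section is higher overall.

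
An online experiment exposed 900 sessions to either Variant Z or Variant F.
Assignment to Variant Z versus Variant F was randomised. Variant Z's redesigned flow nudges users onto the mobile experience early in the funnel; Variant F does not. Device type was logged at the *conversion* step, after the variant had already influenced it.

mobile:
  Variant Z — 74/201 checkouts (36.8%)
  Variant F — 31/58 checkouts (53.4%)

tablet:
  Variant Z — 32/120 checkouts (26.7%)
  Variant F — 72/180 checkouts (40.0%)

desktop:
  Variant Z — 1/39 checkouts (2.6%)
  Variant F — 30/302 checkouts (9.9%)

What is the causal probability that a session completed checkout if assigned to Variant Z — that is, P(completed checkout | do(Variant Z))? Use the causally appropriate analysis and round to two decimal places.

Device type lies on the pathway variant → device type → outcome, so adjusting for it blocks the indirect effect. For the total causal effect of variant, use the unadjusted pooled rates.
So P(outcome | do(Variant Z)) is just the pooled rate for Variant Z: 107/360 = 0.297.

0.30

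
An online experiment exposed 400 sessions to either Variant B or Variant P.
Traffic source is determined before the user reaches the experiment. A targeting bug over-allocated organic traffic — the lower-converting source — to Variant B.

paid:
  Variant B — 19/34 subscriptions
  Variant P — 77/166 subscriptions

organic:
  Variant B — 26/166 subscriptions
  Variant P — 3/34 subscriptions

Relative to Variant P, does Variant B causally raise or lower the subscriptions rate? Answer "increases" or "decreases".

Since traffic source is a pre-existing factor (not a product of the variant) and it affects the outcome on its own, it is a confounder. The stratified rates, not the pooled rate, identify the causal effect.
Within each level — paid: 55.9% vs 46.4%; organic: 15.7% vs 8.8% — Variant B is higher every time.

increases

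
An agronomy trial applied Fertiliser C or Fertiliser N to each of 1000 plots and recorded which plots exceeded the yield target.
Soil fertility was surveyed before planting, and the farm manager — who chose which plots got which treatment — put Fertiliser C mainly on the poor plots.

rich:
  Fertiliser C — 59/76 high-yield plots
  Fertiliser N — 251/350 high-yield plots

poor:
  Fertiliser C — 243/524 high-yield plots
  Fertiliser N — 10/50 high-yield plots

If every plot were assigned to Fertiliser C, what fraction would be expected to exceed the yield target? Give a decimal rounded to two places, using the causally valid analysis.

Fertiliser C is higher inside every soil fertility stratum but Fertiliser N is higher in aggregate. Whether to stratify depends on how soil fertility relates to the fertiliser.
The imbalance in soil fertility arose from how plots were allocated, not from anything the fertiliser did; and soil fertility independently affects the outcome. The pooled gap is confounded — condition on soil fertility.
Standardising Fertiliser C to the population soil fertility mix: 0.426·59/76 + 0.574·243/524 = 0.597.

0.60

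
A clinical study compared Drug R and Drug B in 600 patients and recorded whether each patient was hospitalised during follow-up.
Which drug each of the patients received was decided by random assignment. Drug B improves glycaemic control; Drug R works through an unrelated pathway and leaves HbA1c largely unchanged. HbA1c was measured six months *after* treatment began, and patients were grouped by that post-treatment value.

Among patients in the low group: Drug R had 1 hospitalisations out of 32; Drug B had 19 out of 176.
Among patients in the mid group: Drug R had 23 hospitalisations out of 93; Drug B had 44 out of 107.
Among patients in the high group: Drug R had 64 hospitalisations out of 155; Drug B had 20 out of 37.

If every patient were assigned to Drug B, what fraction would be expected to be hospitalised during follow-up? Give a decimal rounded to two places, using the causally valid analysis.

HbA1c is recorded after the drug and is itself shifted by it — it sits on the causal path from drug to outcome. Conditioning on a mediator would strip out part of the effect we want; the pooled comparison gives the total causal effect.
So P(outcome | do(Drug B)) is just the pooled rate for Drug B: 83/320 = 0.259.

0.26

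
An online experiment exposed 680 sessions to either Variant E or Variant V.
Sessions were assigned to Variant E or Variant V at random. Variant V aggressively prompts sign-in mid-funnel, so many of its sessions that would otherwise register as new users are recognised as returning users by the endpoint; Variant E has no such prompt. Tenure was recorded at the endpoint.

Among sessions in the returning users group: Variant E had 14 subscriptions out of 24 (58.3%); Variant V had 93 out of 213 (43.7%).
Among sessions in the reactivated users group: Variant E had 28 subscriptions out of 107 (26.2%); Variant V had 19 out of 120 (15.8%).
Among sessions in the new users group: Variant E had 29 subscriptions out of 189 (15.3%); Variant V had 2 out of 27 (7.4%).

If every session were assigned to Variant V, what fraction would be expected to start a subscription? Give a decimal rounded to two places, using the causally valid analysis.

0.32

Within every user tenure level Variant E has the higher rate, yet pooled Variant V does — Simpson's reversal.
User tenure is recorded after the variant and is itself shifted by it — it sits on the causal path from variant to outcome. Conditioning on a mediator would strip out part of the effect we want; the pooled comparison gives the total causal effect.
So P(outcome | do(Variant V)) is just the pooled rate for Variant V: 114/360 = 0.317.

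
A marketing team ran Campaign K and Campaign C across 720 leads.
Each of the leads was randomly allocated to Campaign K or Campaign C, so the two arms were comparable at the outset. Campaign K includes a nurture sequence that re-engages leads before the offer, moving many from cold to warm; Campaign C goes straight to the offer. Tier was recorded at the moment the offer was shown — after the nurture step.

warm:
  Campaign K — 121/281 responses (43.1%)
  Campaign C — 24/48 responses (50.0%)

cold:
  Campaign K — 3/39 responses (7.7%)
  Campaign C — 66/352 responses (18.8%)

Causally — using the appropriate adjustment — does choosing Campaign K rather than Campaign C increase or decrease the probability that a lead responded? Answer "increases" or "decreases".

The stratified and pooled comparisons disagree (Campaign C wins within each engagement tier; Campaign K wins overall), so the answer turns on the causal role of engagement tier.
Engagement tier is downstream of the campaign. One should not condition on a consequence of treatment, so the overall rates are the right comparison.
Pooled: Campaign K 38.8% vs Campaign C 22.5%; Campaign K is higher overall.

increases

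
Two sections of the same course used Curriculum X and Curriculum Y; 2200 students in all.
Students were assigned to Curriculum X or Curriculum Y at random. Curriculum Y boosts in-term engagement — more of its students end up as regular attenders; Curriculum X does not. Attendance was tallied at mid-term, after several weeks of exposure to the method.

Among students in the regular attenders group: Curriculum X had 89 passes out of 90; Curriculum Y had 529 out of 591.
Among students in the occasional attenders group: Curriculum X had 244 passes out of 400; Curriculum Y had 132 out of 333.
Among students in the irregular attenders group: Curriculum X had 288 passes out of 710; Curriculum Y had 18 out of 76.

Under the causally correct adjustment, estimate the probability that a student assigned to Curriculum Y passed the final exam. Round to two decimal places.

Within every mid-term attendance level Curriculum X has the higher rate, yet pooled Curriculum Y does — Simpson's reversal.
Mid-term attendance here is a post-treatment variable shaped by the teaching method; conditioning on it would introduce bias rather than remove it. The overall comparison is the causal one.
So P(outcome | do(Curriculum Y)) is just the pooled rate for Curriculum Y: 679/1000 = 0.679.

0.68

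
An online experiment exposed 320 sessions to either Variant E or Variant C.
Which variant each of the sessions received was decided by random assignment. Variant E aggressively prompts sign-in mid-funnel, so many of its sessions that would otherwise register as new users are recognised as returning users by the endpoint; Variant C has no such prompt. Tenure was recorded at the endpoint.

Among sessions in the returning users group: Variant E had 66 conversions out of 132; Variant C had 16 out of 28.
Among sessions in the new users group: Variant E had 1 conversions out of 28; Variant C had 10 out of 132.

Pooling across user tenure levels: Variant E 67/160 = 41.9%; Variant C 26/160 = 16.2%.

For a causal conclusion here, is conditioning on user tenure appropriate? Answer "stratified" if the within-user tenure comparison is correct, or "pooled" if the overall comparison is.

User tenure lies on the pathway variant → user tenure → outcome, so adjusting for it blocks the indirect effect. For the total causal effect of variant, use the unadjusted pooled rates.
Pooled: Variant E 41.9% vs Variant C 16.2%; Variant E is higher overall.

pooled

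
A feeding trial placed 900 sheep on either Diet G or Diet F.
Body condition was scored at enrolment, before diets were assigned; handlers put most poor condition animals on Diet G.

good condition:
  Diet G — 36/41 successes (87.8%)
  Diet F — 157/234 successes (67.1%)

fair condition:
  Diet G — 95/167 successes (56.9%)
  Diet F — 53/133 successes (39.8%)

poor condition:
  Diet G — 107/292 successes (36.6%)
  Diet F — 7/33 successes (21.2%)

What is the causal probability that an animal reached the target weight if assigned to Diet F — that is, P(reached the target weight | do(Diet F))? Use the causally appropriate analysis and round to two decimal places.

Within every starting body condition level Diet G has the higher rate, yet pooled Diet F does — Simpson's reversal.
Here starting body condition is a common cause — it drives both which diet a case falls under and the outcome. The crude comparison mixes populations; the stratum-specific rates are the causally relevant ones.
Standardising Diet F to the population starting body condition mix: 0.306·157/234 + 0.333·53/133 + 0.361·7/33 = 0.414.

0.41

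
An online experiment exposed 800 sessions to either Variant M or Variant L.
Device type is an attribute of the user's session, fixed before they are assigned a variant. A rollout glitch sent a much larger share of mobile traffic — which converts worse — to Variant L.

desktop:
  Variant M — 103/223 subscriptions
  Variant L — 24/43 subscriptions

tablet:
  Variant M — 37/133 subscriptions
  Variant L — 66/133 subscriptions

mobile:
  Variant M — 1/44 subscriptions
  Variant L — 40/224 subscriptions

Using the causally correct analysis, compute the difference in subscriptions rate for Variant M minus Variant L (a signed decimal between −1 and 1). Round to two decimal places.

-0.16

Device type satisfies the back-door criterion: it is not a descendant of the variant, and it blocks the spurious path from variant to outcome. Adjusting for it (i.e., using the within-device type rates) gives the causal effect.
Adjusting over the population distribution of device type: 0.333·(0.462−0.558) + 0.333·(0.278−0.496) + 0.335·(0.023−0.179) = -0.157.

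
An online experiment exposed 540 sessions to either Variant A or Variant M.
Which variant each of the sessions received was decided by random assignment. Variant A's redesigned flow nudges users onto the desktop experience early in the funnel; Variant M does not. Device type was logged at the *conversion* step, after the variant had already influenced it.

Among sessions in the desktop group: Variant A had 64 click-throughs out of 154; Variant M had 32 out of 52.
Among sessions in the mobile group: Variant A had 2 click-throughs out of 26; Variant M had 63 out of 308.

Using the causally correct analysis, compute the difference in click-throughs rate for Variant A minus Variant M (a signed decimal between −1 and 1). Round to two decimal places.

+0.10

Device type here is a post-treatment variable shaped by the variant; conditioning on it would introduce bias rather than remove it. The overall comparison is the causal one.
The causal difference is the pooled difference: 0.367 − 0.264 = +0.103.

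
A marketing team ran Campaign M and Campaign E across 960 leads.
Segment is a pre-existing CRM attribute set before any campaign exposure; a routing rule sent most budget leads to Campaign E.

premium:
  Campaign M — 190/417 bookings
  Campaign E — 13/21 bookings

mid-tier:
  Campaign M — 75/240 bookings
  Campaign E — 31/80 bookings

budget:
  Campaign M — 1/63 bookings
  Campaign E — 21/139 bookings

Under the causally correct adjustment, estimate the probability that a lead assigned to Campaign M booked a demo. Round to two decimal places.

0.32

Customer segment differs across campaigns for reasons unrelated to any effect of the campaign itself, and it separately predicts the outcome — a classic confounder. We must compare within customer segment levels.
Standardising Campaign M to the population customer segment mix: 0.456·190/417 + 0.333·75/240 + 0.210·1/63 = 0.315.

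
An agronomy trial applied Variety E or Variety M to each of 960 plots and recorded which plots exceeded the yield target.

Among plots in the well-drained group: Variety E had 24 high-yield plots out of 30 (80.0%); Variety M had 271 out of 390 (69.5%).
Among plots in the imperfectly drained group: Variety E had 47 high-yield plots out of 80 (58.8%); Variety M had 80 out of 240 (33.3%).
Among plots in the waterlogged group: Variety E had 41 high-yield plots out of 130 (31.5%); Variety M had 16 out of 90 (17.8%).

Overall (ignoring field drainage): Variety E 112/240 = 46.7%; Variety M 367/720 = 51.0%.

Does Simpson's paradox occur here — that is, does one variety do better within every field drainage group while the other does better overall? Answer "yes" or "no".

Within each field drainage level (well-drained 80.0% vs 69.5%; imperfectly drained 58.8% vs 33.3%; waterlogged 31.5% vs 17.8%), Variety E has the higher rate every time. Pooled: 46.7% vs 51.0% — Variety M has the higher rate overall. The two comparisons disagree.

yes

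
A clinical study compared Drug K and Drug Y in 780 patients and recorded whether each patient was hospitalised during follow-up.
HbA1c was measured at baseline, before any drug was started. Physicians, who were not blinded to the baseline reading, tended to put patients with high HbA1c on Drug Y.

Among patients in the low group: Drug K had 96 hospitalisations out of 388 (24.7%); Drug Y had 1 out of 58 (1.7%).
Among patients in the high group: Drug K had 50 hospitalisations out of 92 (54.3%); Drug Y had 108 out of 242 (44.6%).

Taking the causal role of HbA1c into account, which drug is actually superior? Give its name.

Drug Y is lower inside every HbA1c stratum but Drug K is lower in aggregate. Whether to stratify depends on how HbA1c relates to the drug.
The imbalance in HbA1c arose from how patients were allocated, not from anything the drug did; and HbA1c independently affects the outcome. The pooled gap is confounded — condition on HbA1c.
Within each level — low: 24.7% vs 1.7%; high: 54.3% vs 44.6% — Drug Y is lower every time.

Drug Y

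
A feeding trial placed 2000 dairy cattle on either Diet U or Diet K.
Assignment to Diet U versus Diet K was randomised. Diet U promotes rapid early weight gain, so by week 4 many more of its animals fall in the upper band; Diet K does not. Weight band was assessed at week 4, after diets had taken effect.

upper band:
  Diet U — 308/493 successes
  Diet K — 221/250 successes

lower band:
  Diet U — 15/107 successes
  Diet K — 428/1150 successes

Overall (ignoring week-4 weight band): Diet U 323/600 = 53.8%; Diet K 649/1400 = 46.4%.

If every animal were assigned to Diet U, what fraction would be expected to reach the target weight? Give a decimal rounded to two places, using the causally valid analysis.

The stratified and pooled comparisons disagree (Diet K wins within each week-4 weight band; Diet U wins overall), so the answer turns on the causal role of week-4 weight band.
Week-4 weight band here is a post-treatment variable shaped by the diet; conditioning on it would introduce bias rather than remove it. The overall comparison is the causal one.
So P(outcome | do(Diet U)) is just the pooled rate for Diet U: 323/600 = 0.538.

0.54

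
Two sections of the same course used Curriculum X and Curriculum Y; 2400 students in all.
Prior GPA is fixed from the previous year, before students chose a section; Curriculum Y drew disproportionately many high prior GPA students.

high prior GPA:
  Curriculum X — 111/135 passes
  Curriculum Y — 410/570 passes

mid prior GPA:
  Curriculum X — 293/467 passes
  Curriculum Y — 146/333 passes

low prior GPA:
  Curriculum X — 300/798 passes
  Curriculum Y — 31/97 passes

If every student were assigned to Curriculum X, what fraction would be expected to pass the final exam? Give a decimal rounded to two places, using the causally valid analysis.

The stratified and pooled comparisons disagree (Curriculum X wins within each prior GPA band; Curriculum Y wins overall), so the answer turns on the causal role of prior GPA band.
Here prior GPA band is a common cause — it drives both which teaching method a case falls under and the outcome. The crude comparison mixes populations; the stratum-specific rates are the causally relevant ones.
Standardising Curriculum X to the population prior GPA band mix: 0.294·111/135 + 0.333·293/467 + 0.373·300/798 = 0.591.

0.59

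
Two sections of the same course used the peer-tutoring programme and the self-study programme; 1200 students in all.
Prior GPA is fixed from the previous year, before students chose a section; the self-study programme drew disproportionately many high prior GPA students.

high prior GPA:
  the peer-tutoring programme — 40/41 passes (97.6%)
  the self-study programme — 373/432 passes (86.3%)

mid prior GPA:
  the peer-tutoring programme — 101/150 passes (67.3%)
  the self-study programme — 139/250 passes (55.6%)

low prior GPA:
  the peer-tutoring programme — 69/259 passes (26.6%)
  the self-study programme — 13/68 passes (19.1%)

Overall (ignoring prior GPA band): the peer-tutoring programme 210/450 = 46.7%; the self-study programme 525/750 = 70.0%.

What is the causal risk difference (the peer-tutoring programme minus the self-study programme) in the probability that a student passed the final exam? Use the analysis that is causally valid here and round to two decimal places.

The imbalance in prior GPA band arose from how students were allocated, not from anything the teaching method did; and prior GPA band independently affects the outcome. The pooled gap is confounded — condition on prior GPA band.
Adjusting over the population distribution of prior GPA band: 0.394·(0.976−0.863) + 0.333·(0.673−0.556) + 0.273·(0.266−0.191) = +0.104.

+0.10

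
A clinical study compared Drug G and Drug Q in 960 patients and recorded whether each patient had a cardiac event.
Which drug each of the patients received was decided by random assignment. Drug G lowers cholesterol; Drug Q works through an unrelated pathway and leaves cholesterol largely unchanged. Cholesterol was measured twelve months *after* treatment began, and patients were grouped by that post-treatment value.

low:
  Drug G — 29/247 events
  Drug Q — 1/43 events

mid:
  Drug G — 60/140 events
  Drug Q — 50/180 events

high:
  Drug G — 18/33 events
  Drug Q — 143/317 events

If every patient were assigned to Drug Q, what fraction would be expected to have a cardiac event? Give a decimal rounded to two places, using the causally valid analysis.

The cholesterol-specific comparison favours Drug Q throughout, but the pooled figures favour Drug G. The question is whether to condition on cholesterol.
The distribution of cholesterol is itself part of what the drug does — it is an intermediate outcome. Holding it fixed would remove that part of the effect; the total effect is the pooled difference.
So P(outcome | do(Drug Q)) is just the pooled rate for Drug Q: 194/540 = 0.359.

0.36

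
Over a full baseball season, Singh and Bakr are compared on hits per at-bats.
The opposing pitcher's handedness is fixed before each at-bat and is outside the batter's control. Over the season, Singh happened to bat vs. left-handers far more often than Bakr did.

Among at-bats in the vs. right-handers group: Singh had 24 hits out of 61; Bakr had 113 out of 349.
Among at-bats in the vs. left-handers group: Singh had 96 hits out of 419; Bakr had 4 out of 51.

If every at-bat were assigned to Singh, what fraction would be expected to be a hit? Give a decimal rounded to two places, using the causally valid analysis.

Pitcher handedness differs across players for reasons unrelated to any effect of the player itself, and it separately predicts the outcome — a classic confounder. We must compare within pitcher handedness levels.
Standardising Singh to the population pitcher handedness mix: 0.466·24/61 + 0.534·96/419 = 0.306.

0.31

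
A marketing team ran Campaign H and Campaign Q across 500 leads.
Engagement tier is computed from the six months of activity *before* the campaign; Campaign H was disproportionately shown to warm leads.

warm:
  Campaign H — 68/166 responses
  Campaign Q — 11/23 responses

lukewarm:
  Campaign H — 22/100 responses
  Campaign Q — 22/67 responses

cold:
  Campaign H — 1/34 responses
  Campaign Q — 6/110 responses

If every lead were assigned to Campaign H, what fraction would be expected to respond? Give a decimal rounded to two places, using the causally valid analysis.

Here engagement tier is a common cause — it drives both which campaign a case falls under and the outcome. The crude comparison mixes populations; the stratum-specific rates are the causally relevant ones.
Standardising Campaign H to the population engagement tier mix: 0.378·68/166 + 0.334·22/100 + 0.288·1/34 = 0.237.

0.24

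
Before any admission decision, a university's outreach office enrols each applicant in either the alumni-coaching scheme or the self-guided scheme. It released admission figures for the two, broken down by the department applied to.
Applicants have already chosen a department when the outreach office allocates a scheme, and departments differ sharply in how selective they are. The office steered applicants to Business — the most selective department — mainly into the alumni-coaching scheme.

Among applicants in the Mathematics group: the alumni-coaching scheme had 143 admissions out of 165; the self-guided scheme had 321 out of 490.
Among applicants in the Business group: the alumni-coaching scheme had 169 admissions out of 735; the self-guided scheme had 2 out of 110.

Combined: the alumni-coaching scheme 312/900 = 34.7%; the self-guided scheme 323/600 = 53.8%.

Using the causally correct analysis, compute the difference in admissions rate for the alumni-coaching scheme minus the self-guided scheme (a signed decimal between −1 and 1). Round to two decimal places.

Department satisfies the back-door criterion: it is not a descendant of the outreach scheme, and it blocks the spurious path from outreach scheme to outcome. Adjusting for it (i.e., using the within-department rates) gives the causal effect.
Adjusting over the population distribution of department: 0.437·(0.867−0.655) + 0.563·(0.230−0.018) = +0.212.

+0.21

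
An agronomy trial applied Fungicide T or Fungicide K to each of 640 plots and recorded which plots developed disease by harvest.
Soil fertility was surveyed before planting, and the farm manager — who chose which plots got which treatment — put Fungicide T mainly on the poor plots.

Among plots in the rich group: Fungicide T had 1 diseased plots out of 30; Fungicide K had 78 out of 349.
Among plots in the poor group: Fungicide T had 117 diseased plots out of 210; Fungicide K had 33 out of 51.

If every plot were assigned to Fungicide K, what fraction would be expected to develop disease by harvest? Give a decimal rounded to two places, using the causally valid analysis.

Soil fertility differs across fungicides for reasons unrelated to any effect of the fungicide itself, and it separately predicts the outcome — a classic confounder. We must compare within soil fertility levels.
Standardising Fungicide K to the population soil fertility mix: 0.592·78/349 + 0.408·33/51 = 0.396.

0.40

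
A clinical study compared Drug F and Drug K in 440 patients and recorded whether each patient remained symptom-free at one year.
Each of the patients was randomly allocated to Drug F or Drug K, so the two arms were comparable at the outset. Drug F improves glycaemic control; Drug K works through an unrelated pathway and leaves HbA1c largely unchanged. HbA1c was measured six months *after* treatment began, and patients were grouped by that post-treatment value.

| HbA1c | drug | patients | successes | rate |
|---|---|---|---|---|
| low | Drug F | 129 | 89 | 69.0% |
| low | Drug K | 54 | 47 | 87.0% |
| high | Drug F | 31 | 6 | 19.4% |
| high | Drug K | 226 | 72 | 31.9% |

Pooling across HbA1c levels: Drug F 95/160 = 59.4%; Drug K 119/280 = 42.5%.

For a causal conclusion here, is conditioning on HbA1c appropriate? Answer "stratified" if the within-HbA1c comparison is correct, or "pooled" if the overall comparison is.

HbA1c here is a post-treatment variable shaped by the drug; conditioning on it would introduce bias rather than remove it. The overall comparison is the causal one.
Pooled: Drug F 59.4% vs Drug K 42.5%; Drug F is higher overall.

pooled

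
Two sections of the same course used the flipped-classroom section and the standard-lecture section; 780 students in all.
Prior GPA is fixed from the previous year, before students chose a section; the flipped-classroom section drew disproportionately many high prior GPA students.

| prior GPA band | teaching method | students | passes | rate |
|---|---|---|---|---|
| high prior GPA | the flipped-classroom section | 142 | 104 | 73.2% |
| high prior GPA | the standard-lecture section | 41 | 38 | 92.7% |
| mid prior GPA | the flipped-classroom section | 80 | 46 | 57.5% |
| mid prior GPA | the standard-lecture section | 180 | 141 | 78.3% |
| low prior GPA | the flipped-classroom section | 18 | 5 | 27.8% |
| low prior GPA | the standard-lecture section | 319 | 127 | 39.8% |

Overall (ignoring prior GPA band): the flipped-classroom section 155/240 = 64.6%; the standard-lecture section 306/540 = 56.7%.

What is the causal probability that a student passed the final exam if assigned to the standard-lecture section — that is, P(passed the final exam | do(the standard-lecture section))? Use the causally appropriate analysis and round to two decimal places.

The stratified and pooled comparisons disagree (the standard-lecture section wins within each prior GPA band; the flipped-classroom section wins overall), so the answer turns on the causal role of prior GPA band.
The imbalance in prior GPA band arose from how students were allocated, not from anything the teaching method did; and prior GPA band independently affects the outcome. The pooled gap is confounded — condition on prior GPA band.
Standardising the standard-lecture section to the population prior GPA band mix: 0.235·38/41 + 0.333·141/180 + 0.432·127/319 = 0.651.

0.65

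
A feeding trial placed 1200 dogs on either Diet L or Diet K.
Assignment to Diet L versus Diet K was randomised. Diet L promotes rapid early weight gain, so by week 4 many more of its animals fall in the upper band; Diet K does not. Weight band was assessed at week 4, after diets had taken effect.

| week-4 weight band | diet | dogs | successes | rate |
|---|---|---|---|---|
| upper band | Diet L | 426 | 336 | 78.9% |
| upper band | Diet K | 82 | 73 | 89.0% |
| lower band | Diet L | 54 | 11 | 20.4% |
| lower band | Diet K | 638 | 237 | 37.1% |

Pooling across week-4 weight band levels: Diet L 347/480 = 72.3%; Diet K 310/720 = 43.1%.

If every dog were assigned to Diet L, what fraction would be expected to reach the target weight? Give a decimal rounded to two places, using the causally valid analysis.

Week-4 weight band is downstream of the diet. One should not condition on a consequence of treatment, so the overall rates are the right comparison.
So P(outcome | do(Diet L)) is just the pooled rate for Diet L: 347/480 = 0.723.

0.72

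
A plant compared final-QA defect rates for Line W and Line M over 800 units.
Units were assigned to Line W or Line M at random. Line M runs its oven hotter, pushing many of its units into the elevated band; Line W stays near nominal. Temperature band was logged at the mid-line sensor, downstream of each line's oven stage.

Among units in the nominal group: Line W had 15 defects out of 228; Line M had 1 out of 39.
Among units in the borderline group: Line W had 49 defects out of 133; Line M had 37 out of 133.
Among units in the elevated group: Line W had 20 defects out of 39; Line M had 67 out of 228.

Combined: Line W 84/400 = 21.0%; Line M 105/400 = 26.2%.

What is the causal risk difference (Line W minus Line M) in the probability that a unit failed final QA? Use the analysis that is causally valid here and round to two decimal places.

-0.05

In-process temperature band is recorded after the line and is itself shifted by it — it sits on the causal path from line to outcome. Conditioning on a mediator would strip out part of the effect we want; the pooled comparison gives the total causal effect.
The causal difference is the pooled difference: 0.210 − 0.263 = -0.052.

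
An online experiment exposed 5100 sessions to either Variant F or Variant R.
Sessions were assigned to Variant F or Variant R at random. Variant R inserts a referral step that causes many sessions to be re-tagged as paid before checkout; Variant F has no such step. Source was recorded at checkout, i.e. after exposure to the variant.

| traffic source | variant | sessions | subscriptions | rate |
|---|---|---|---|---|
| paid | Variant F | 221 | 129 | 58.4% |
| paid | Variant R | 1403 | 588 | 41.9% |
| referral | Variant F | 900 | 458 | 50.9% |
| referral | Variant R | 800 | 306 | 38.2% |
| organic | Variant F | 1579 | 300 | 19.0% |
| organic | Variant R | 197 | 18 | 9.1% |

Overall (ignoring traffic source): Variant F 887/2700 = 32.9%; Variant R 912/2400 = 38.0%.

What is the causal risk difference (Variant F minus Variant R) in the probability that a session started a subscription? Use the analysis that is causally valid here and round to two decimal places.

Variant F is higher inside every traffic source stratum but Variant R is higher in aggregate. Whether to stratify depends on how traffic source relates to the variant.
Because the variant influences traffic source, traffic source is a post-treatment mediator, not a confounder. Stratifying on it would bias the estimate; the causal effect is the crude pooled difference.
The causal difference is the pooled difference: 0.329 − 0.380 = -0.051.

-0.05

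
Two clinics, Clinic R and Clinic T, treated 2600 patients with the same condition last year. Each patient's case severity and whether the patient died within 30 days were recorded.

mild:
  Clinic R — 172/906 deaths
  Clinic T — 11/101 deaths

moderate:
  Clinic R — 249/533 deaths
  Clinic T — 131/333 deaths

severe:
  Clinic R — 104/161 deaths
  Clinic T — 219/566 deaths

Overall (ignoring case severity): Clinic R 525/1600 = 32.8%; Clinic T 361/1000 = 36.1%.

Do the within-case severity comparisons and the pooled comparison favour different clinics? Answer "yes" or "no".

yes

Within each case severity level (mild 19.0% vs 10.9%; moderate 46.7% vs 39.3%; severe 64.6% vs 38.7%), Clinic T has the lower rate every time. Pooled: 32.8% vs 36.1% — Clinic R has the lower rate overall. The two comparisons disagree.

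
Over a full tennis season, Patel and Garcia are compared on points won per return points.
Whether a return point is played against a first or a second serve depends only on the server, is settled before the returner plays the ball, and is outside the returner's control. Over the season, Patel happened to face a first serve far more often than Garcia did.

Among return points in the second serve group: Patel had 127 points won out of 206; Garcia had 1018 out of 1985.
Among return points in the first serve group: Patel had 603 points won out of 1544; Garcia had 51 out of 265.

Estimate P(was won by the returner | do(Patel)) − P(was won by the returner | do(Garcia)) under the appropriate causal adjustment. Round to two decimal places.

+0.15

The stratified and pooled comparisons disagree (Patel wins within each serve type; Garcia wins overall), so the answer turns on the causal role of serve type.
Here serve type is a common cause — it drives both which player a case falls under and the outcome. The crude comparison mixes populations; the stratum-specific rates are the causally relevant ones.
Adjusting over the population distribution of serve type: 0.548·(0.617−0.513) + 0.452·(0.391−0.192) = +0.146.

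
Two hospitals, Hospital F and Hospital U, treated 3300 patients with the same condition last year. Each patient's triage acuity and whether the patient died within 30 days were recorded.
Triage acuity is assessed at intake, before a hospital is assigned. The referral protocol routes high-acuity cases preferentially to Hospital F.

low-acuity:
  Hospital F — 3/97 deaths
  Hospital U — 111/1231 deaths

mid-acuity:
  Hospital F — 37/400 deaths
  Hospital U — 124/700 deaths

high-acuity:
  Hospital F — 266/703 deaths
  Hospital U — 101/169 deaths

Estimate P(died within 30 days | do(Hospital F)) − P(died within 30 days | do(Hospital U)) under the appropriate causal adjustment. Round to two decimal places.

Within every triage acuity level Hospital F has the lower rate, yet pooled Hospital U does — Simpson's reversal.
The imbalance in triage acuity arose from how patients were allocated, not from anything the hospital did; and triage acuity independently affects the outcome. The pooled gap is confounded — condition on triage acuity.
Adjusting over the population distribution of triage acuity: 0.402·(0.031−0.090) + 0.333·(0.092−0.177) + 0.264·(0.378−0.598) = -0.110.

-0.11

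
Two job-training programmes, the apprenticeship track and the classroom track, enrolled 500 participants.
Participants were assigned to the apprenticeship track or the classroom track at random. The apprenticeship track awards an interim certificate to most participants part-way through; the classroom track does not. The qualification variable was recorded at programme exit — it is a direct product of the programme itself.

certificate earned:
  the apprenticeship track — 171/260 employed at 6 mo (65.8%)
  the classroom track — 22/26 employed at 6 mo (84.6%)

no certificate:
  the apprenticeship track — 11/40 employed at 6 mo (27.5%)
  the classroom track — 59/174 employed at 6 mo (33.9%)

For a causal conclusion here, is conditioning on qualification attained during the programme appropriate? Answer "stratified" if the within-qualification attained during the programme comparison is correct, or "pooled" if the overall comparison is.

The qualification attained during the programme-specific comparison favours the classroom track throughout, but the pooled figures favour the apprenticeship track. The question is whether to condition on qualification attained during the programme.
The distribution of qualification attained during the programme is itself part of what the programme does — it is an intermediate outcome. Holding it fixed would remove that part of the effect; the total effect is the pooled difference.
Pooled: the apprenticeship track 60.7% vs the classroom track 40.5%; the apprenticeship track is higher overall.

pooled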